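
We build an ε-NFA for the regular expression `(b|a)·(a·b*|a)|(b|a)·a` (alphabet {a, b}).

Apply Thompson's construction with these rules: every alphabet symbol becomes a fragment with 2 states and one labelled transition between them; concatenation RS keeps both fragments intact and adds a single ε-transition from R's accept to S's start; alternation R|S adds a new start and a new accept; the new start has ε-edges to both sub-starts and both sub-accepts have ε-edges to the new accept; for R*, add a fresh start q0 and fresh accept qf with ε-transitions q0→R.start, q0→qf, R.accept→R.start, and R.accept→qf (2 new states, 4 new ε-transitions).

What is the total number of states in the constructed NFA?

26

Building bottom-up:
Each of the 8 symbol leaves contributes a 2-state fragment.
  b|a = 6 states
  b* = 4 states
  a·b* = 6 states
  a·b*|a = 10 states
  (b|a)·(a·b*|a) = 16 states
  b|a = 6 states
  (b|a)·a = 8 states
  (b|a)·(a·b*|a)|(b|a)·a = 26 states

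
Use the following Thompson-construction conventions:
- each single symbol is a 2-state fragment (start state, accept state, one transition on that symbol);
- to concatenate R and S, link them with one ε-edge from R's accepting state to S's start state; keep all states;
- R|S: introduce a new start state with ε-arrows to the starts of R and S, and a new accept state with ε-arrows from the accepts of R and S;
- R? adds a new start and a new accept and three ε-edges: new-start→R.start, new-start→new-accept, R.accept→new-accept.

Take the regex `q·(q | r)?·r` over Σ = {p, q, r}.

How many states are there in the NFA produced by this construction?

Building bottom-up:
Each of the 4 symbol leaves contributes a 2-state fragment.
  q | r = 6 states
  (q | r)? = 8 states
  q·(q | r)?·r = 12 states

12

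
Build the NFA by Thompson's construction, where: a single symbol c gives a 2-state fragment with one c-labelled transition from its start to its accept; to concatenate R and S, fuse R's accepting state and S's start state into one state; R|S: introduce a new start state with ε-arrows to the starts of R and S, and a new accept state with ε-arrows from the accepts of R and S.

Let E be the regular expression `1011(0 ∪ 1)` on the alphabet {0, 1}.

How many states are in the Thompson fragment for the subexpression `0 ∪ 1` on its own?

6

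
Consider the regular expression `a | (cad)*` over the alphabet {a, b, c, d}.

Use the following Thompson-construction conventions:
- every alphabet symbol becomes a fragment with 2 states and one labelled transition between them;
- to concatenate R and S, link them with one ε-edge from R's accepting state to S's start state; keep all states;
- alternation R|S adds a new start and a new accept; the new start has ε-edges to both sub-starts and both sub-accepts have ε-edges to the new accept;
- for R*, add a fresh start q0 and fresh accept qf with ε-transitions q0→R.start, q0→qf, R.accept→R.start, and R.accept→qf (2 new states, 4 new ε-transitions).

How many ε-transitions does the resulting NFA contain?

10

By structural recursion:
Each of the 4 symbol leaves contributes 0 ε-transitions.
  cad : 2 ε-transitions
  (cad)* : 6 ε-transitions
  a | (cad)* : 10 ε-transitions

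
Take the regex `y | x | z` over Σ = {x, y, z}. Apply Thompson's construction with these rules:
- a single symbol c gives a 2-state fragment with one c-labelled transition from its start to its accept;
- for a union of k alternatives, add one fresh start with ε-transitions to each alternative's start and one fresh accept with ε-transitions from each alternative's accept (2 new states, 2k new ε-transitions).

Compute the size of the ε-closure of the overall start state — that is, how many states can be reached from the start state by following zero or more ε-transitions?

4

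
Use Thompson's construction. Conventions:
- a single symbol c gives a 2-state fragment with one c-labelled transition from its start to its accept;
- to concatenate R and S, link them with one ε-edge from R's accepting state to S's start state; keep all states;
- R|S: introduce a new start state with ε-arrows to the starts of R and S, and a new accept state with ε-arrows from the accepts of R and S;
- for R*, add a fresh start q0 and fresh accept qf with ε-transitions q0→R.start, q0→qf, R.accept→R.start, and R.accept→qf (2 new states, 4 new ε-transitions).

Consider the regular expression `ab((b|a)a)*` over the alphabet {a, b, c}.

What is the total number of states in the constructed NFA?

14

Per subexpression:
Each of the 5 symbol leaves contributes a 2-state fragment.
  b|a → 6 states
  (b|a)a → 8 states
  ((b|a)a)* → 10 states
  ab((b|a)a)* → 14 states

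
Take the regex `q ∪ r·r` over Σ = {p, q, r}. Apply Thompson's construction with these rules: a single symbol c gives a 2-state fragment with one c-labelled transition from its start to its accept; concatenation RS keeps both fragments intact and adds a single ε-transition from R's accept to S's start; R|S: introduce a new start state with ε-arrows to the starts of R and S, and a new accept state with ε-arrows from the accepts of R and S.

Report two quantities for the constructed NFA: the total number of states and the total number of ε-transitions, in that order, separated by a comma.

8, 5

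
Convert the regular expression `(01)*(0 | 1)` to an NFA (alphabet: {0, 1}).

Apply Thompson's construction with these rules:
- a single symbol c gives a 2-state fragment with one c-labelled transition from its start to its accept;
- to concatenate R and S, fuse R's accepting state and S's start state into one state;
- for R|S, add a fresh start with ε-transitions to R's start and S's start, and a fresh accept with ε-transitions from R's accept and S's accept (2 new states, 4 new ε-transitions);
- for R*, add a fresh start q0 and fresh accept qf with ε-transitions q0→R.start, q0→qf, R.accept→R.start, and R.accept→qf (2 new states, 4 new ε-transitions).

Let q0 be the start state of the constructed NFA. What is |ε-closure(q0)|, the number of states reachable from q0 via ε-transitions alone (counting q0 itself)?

Work bottom-up. For each fragment F, track |ε-closure(F.start)| and whether F's accept lies in that closure (i.e. whether F accepts ε). A single-symbol fragment has closure size 1 and does not accept ε.
  01 — C equals the left operand's closure size = 1 (its accept is not ε-reachable, so the closure stops there)
  (01)* — new start has ε-edges to the inner start and to the new accept, so C = 2 + 1 = 3
  0 | 1 — C = 1 + 1 + 1 = 3 (the new accept is not ε-reachable since no branch accepts ε)
  (01)*(0 | 1) — the left operand accepts ε, so the closure extends into the next operand (the shared merged state is already counted); C = 3 + (3−1) = 5

5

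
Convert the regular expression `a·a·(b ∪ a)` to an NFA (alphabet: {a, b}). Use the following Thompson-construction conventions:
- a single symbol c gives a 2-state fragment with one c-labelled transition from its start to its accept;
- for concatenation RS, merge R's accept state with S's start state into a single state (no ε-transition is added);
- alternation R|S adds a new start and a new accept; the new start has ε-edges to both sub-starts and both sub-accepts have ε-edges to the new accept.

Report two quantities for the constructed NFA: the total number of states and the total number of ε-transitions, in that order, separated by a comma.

Per subexpression:
Each of the 4 symbol leaves contributes 2 states and 0 ε-transitions.
  b ∪ a : 6 states, 4 ε-transitions
  a·a·(b ∪ a) : 8 states, 4 ε-transitions

8, 4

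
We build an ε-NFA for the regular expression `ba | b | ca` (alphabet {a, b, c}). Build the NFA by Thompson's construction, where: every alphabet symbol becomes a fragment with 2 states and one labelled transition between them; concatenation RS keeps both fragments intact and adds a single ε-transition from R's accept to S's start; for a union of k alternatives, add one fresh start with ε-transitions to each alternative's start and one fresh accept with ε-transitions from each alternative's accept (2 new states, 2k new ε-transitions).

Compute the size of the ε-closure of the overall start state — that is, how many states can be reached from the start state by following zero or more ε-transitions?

Compute the ε-closure size of each fragment's start state recursively; a symbol fragment's start has no outgoing ε-edge, so its closure is just itself (size 1).
  ba — |ε-closure| equals the left operand's closure size = 1 (its accept is not ε-reachable, so the closure stops there)
  ca — same as the first factor's closure: |ε-closure| = 1
  ba | b | ca — new start ε-reaches every alternative's start; none of them accept ε, so the new accept is not reached: |ε-closure| = 1 + 1 + 1 + 1 = 4

4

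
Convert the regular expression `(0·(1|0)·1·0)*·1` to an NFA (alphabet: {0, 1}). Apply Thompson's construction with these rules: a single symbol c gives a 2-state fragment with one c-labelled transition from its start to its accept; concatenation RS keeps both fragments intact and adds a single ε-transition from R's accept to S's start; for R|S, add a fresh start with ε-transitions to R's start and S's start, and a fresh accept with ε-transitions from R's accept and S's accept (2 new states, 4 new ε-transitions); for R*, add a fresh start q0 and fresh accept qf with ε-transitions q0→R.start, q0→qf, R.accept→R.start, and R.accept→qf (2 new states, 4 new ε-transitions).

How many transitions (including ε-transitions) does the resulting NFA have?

18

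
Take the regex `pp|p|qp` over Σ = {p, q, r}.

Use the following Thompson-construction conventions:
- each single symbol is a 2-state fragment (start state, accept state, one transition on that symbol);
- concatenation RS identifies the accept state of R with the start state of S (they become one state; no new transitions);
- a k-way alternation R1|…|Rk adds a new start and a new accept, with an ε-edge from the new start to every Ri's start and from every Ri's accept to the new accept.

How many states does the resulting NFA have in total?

10

By structural recursion:
Each of the 5 symbol leaves contributes a 2-state fragment.
  pp = 3 states
  qp = 3 states
  pp|p|qp = 10 states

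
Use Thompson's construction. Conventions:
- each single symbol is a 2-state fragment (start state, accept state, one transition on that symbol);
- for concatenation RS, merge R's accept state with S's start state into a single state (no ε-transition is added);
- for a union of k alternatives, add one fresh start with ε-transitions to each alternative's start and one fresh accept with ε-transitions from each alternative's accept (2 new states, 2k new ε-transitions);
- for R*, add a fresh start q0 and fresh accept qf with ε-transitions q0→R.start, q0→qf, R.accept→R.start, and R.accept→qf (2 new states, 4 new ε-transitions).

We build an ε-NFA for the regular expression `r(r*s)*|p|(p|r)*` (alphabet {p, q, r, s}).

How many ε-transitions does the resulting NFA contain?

22

Per subexpression:
Each of the 6 symbol leaves contributes 0 ε-transitions.
  r* — 4 ε-transitions
  r*s — 4 ε-transitions
  (r*s)* — 8 ε-transitions
  r(r*s)* — 8 ε-transitions
  p|r — 4 ε-transitions
  (p|r)* — 8 ε-transitions
  r(r*s)*|p|(p|r)* — 22 ε-transitions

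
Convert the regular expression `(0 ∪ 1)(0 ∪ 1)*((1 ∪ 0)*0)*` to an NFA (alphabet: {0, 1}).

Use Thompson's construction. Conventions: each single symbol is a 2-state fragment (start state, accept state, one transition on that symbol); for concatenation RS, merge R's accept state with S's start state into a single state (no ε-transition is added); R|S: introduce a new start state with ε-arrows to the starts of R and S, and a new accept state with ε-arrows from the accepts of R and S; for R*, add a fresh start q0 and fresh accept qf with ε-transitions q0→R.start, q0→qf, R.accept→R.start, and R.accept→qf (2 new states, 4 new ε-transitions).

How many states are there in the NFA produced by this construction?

23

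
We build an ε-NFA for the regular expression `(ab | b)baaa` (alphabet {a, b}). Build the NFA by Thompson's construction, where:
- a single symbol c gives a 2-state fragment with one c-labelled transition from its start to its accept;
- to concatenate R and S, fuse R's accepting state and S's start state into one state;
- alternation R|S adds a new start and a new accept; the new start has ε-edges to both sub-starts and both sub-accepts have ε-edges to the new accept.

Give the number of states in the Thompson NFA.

11

By structural recursion:
Each of the 7 symbol leaves contributes a 2-state fragment.
  ab : 3 states
  ab | b : 7 states
  (ab | b)baaa : 11 states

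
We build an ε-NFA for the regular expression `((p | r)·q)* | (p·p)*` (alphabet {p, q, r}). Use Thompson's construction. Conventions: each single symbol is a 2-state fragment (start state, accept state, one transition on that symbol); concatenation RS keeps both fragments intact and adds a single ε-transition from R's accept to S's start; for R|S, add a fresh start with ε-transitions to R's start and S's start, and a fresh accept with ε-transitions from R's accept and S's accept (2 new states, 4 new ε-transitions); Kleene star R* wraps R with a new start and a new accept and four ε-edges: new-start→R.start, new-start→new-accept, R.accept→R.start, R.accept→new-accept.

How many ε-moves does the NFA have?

18

Per subexpression:
Each of the 5 symbol leaves contributes 0 ε-transitions.
  p | r — 4 ε-transitions
  (p | r)·q — 5 ε-transitions
  ((p | r)·q)* — 9 ε-transitions
  p·p — 1 ε-transition
  (p·p)* — 5 ε-transitions
  ((p | r)·q)* | (p·p)* — 18 ε-transitions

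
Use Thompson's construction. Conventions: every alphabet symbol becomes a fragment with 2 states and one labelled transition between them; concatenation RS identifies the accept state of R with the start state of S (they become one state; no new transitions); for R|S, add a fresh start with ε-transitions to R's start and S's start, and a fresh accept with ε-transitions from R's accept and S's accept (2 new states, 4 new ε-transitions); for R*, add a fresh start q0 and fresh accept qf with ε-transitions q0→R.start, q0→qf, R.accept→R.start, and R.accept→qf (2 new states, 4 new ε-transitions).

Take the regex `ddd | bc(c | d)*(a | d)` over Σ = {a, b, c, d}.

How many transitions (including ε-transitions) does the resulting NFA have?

25

Building bottom-up:
Each of the 9 symbol leaves contributes 1 transition (1 symbol, 0 ε).
  ddd — 3 transitions (3 symbol, 0 ε)
  c | d — 6 transitions (2 symbol, 4 ε)
  (c | d)* — 10 transitions (2 symbol, 8 ε)
  a | d — 6 transitions (2 symbol, 4 ε)
  bc(c | d)*(a | d) — 18 transitions (6 symbol, 12 ε)
  ddd | bc(c | d)*(a | d) — 25 transitions (9 symbol, 16 ε)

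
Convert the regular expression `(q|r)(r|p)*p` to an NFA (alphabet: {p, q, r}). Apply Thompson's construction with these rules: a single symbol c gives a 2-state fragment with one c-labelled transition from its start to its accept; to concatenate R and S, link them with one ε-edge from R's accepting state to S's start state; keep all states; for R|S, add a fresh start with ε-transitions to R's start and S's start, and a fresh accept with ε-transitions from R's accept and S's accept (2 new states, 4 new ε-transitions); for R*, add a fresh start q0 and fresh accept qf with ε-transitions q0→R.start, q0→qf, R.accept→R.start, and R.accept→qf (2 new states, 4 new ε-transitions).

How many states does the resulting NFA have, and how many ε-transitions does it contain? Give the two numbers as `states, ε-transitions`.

By structural recursion:
Each of the 5 symbol leaves contributes 2 states and 0 ε-transitions.
  q|r = 6 states, 4 ε-transitions
  r|p = 6 states, 4 ε-transitions
  (r|p)* = 8 states, 8 ε-transitions
  (q|r)(r|p)*p = 16 states, 14 ε-transitions

16, 14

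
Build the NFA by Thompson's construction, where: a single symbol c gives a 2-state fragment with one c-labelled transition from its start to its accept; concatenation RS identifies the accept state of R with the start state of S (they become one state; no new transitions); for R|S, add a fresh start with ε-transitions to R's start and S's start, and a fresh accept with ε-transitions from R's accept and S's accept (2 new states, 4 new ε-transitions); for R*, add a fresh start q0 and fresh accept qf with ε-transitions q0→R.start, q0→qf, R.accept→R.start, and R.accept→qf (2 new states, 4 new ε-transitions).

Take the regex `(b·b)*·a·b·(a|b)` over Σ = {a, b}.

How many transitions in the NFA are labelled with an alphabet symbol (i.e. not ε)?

6

Bottom-up over the parse tree:
Each of the 6 symbol leaves contributes exactly 1 symbol transition.
  b·b : 2 symbol transitions
  (b·b)* : 2 symbol transitions
  a|b : 2 symbol transitions
  (b·b)*·a·b·(a|b) : 6 symbol transitions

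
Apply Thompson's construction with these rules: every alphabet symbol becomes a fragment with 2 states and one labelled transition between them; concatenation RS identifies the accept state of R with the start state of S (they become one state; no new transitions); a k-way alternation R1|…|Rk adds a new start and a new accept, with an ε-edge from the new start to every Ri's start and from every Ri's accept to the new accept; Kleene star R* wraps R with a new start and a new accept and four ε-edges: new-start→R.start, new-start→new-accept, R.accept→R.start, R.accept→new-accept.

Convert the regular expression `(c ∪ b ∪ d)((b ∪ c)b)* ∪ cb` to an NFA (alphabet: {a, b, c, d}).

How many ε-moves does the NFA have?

18

By structural recursion:
Each of the 8 symbol leaves contributes 0 ε-transitions.
  c ∪ b ∪ d — 6 ε-transitions
  b ∪ c — 4 ε-transitions
  (b ∪ c)b — 4 ε-transitions
  ((b ∪ c)b)* — 8 ε-transitions
  (c ∪ b ∪ d)((b ∪ c)b)* — 14 ε-transitions
  cb — 0 ε-transitions
  (c ∪ b ∪ d)((b ∪ c)b)* ∪ cb — 18 ε-transitions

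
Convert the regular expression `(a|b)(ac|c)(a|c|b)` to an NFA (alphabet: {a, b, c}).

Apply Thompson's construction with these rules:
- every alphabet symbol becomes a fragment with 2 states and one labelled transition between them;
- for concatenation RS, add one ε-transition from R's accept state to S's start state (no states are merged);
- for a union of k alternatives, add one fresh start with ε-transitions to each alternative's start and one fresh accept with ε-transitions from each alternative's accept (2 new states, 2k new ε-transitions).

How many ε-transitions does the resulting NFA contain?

Per subexpression:
Each of the 8 symbol leaves contributes 0 ε-transitions.
  a|b — 4 ε-transitions
  ac — 1 ε-transition
  ac|c — 5 ε-transitions
  a|c|b — 6 ε-transitions
  (a|b)(ac|c)(a|c|b) — 17 ε-transitions

17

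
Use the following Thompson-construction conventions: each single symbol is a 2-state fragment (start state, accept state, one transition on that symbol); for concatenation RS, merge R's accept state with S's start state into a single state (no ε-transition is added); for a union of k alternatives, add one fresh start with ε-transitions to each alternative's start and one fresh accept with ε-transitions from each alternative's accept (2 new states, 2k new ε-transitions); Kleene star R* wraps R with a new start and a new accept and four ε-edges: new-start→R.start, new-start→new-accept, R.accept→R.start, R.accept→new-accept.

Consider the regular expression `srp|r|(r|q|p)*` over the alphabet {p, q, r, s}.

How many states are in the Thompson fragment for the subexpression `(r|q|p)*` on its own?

10

Fragment for `(r|q|p)*`:
Each of the 3 symbol leaves contributes a 2-state fragment.
  r|q|p = 8 states
  (r|q|p)* = 10 states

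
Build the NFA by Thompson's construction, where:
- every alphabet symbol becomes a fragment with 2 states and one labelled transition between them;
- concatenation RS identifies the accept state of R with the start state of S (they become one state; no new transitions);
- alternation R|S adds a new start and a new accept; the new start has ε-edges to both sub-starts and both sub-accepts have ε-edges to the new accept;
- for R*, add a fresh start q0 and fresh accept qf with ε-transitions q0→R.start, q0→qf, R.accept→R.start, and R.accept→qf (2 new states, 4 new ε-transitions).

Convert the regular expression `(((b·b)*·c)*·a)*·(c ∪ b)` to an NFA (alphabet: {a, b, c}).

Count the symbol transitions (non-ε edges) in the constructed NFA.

6

Per subexpression:
Each of the 6 symbol leaves contributes exactly 1 symbol transition.
  b·b = 2 symbol transitions
  (b·b)* = 2 symbol transitions
  (b·b)*·c = 3 symbol transitions
  ((b·b)*·c)* = 3 symbol transitions
  ((b·b)*·c)*·a = 4 symbol transitions
  (((b·b)*·c)*·a)* = 4 symbol transitions
  c ∪ b = 2 symbol transitions
  (((b·b)*·c)*·a)*·(c ∪ b) = 6 symbol transitions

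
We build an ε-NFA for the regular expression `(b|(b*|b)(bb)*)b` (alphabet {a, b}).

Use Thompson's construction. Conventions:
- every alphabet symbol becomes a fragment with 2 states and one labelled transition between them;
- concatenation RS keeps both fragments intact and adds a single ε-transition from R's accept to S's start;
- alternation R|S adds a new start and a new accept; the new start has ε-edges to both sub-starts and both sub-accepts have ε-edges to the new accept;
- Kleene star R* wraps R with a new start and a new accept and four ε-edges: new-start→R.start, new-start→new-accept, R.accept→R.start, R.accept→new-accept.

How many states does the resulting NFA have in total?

20

Building bottom-up:
Each of the 6 symbol leaves contributes a 2-state fragment.
  b* → 4 states
  b*|b → 8 states
  bb → 4 states
  (bb)* → 6 states
  (b*|b)(bb)* → 14 states
  b|(b*|b)(bb)* → 18 states
  (b|(b*|b)(bb)*)b → 20 states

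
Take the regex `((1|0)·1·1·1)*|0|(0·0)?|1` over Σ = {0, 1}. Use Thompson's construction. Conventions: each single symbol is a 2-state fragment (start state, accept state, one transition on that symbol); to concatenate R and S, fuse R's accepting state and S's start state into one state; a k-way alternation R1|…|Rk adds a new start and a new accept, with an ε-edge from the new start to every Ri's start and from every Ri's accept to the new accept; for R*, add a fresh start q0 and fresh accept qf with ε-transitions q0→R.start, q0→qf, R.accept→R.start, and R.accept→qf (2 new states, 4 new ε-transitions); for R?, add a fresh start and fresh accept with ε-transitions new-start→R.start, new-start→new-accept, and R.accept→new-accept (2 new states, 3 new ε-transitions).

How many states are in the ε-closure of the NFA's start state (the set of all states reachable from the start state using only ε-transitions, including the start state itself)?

Work bottom-up. For each fragment F, track |ε-closure(F.start)| and whether F's accept lies in that closure (i.e. whether F accepts ε). A single-symbol fragment has closure size 1 and does not accept ε.
  1|0 → |ε-closure| = 1 + 1 + 1 = 3 (the new accept is not ε-reachable since no branch accepts ε)
  (1|0)·1·1·1 → same as the first factor's closure: |ε-closure| = 3
  ((1|0)·1·1·1)* → new start has ε-edges to the inner start and to the new accept, so |ε-closure| = 2 + 3 = 5
  0·0 → |ε-closure| equals the left operand's closure size = 1 (its accept is not ε-reachable, so the closure stops there)
  (0·0)? → new start has ε-edges to the inner start and to the new accept, so |ε-closure| = 2 + 1 = 3
  ((1|0)·1·1·1)*|0|(0·0)?|1 → |ε-closure| = 1 (new start) + (5 + 1 + 3 + 1) + 1 (new accept, since some branch ε-reaches its own accept) = 12

12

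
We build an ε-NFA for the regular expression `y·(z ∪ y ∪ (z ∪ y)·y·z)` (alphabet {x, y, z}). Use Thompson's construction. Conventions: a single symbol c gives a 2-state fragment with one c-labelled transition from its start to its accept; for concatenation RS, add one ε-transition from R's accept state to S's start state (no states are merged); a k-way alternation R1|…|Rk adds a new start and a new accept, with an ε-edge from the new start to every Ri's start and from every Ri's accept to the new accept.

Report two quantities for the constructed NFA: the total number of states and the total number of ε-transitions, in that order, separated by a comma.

18, 13

Recursing over subexpressions:
Each of the 7 symbol leaves contributes 2 states and 0 ε-transitions.
  z ∪ y — 6 states, 4 ε-transitions
  (z ∪ y)·y·z — 10 states, 6 ε-transitions
  z ∪ y ∪ (z ∪ y)·y·z — 16 states, 12 ε-transitions
  y·(z ∪ y ∪ (z ∪ y)·y·z) — 18 states, 13 ε-transitions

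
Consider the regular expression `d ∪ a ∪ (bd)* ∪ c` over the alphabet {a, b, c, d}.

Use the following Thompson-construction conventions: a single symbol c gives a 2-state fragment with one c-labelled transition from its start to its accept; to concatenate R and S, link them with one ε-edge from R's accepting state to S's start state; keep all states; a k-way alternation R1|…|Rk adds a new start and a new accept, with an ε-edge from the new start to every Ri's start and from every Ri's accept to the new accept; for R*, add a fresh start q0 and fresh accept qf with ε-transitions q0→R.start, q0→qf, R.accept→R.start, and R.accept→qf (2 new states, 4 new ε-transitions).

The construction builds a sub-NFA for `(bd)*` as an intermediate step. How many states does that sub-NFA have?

Fragment for `(bd)*`:
Each of the 2 symbol leaves contributes a 2-state fragment.
  bd = 4 states
  (bd)* = 6 states

6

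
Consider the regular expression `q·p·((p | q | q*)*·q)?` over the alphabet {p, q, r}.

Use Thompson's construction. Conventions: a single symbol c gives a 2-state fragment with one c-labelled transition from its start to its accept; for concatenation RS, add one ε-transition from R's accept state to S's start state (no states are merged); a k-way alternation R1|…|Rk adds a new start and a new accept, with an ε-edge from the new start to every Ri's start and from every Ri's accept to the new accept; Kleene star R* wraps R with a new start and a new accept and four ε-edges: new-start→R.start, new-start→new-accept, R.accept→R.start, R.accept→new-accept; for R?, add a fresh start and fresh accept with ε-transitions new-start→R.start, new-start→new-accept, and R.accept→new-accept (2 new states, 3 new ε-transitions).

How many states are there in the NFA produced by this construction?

20

Building bottom-up:
Each of the 6 symbol leaves contributes a 2-state fragment.
  q* → 4 states
  p | q | q* → 10 states
  (p | q | q*)* → 12 states
  (p | q | q*)*·q → 14 states
  ((p | q | q*)*·q)? → 16 states
  q·p·((p | q | q*)*·q)? → 20 states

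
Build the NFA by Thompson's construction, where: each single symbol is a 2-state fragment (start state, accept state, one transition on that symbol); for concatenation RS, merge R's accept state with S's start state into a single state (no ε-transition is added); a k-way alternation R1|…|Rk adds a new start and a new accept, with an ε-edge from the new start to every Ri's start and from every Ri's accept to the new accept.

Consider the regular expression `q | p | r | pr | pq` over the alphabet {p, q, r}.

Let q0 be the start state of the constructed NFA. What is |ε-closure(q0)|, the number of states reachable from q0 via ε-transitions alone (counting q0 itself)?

6

Compute the ε-closure size of each fragment's start state recursively; a symbol fragment's start has no outgoing ε-edge, so its closure is just itself (size 1).
  pr — same as the first factor's closure: C = 1
  pq — C equals the left operand's closure size = 1 (its accept is not ε-reachable, so the closure stops there)
  q | p | r | pr | pq — C = 1 + 1 + 1 + 1 + 1 + 1 = 6 (the new accept is not ε-reachable since no branch accepts ε)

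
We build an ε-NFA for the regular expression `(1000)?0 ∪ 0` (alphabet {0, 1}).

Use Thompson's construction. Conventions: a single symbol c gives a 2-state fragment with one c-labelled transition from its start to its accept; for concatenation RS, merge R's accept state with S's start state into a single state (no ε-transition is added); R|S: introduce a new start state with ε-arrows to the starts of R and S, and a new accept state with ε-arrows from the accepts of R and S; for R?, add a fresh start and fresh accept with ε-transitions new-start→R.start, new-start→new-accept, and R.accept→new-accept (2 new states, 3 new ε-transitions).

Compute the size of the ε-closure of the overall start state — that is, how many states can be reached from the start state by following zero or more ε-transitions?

5

Let C(F) = |ε-closure(F.start)| within fragment F, and note whether F accepts ε. Symbol fragments have C = 1 and do not accept ε. Then:
  1000 : same as the first factor's closure: |closure| = 1
  (1000)? : new start has ε-edges to the inner start and to the new accept, so |closure| = 2 + 1 = 3
  (1000)?0 : |closure| = 3 + (1−1) = 3 (closure spills across the concat boundary because the left factor accepts ε)
  (1000)?0 ∪ 0 : |closure| = 1 + 3 + 1 = 5 (the new accept is not ε-reachable since no branch accepts ε)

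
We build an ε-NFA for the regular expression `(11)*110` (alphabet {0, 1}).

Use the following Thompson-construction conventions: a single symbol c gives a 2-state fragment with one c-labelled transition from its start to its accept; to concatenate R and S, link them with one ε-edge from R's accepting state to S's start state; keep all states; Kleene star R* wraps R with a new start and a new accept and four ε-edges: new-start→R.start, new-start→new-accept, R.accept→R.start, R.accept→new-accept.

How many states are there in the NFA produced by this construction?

12

Recursing over subexpressions:
Each of the 5 symbol leaves contributes a 2-state fragment.
  11 → 4 states
  (11)* → 6 states
  (11)*110 → 12 states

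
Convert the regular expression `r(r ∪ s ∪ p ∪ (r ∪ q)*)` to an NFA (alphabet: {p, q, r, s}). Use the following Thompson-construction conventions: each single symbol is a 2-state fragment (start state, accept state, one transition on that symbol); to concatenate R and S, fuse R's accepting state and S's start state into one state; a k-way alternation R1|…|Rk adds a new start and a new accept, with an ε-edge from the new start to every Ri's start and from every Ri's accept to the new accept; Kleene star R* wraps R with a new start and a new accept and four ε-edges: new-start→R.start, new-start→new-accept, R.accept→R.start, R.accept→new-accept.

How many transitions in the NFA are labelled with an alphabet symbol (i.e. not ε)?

Bottom-up over the parse tree:
Each of the 6 symbol leaves contributes exactly 1 symbol transition.
  r ∪ q = 2 symbol transitions
  (r ∪ q)* = 2 symbol transitions
  r ∪ s ∪ p ∪ (r ∪ q)* = 5 symbol transitions
  r(r ∪ s ∪ p ∪ (r ∪ q)*) = 6 symbol transitions

6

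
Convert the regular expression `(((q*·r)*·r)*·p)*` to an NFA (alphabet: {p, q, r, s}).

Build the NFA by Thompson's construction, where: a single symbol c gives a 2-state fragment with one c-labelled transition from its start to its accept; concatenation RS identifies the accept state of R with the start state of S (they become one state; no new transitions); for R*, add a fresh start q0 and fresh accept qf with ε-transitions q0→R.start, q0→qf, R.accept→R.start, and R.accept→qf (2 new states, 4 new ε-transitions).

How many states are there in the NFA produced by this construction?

Bottom-up over the parse tree:
Each of the 4 symbol leaves contributes a 2-state fragment.
  q* → 4 states
  q*·r → 5 states
  (q*·r)* → 7 states
  (q*·r)*·r → 8 states
  ((q*·r)*·r)* → 10 states
  ((q*·r)*·r)*·p → 11 states
  (((q*·r)*·r)*·p)* → 13 states

13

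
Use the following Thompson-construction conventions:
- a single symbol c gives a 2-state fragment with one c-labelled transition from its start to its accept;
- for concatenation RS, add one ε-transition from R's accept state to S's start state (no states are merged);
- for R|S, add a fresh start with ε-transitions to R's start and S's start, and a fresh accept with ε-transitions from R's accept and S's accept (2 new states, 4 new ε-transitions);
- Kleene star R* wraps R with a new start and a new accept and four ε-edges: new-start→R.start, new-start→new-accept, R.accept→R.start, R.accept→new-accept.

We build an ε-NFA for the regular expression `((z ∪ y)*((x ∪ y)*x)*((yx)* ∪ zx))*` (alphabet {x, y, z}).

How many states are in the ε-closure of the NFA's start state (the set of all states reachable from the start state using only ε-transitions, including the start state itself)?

21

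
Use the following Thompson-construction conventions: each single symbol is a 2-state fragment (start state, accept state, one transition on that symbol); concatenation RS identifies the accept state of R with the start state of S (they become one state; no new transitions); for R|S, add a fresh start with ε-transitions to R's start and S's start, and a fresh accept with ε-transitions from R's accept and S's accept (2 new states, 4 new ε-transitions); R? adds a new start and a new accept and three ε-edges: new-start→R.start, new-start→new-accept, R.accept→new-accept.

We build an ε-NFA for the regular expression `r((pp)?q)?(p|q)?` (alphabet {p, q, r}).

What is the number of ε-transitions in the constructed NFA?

Building bottom-up:
Each of the 6 symbol leaves contributes 0 ε-transitions.
  pp : 0 ε-transitions
  (pp)? : 3 ε-transitions
  (pp)?q : 3 ε-transitions
  ((pp)?q)? : 6 ε-transitions
  p|q : 4 ε-transitions
  (p|q)? : 7 ε-transitions
  r((pp)?q)?(p|q)? : 13 ε-transitions

13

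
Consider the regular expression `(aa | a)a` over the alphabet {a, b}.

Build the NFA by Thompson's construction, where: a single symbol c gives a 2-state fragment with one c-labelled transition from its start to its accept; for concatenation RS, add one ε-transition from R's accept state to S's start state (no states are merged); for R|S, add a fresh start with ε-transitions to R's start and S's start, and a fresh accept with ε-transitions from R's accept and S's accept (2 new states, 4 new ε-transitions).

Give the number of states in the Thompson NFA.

10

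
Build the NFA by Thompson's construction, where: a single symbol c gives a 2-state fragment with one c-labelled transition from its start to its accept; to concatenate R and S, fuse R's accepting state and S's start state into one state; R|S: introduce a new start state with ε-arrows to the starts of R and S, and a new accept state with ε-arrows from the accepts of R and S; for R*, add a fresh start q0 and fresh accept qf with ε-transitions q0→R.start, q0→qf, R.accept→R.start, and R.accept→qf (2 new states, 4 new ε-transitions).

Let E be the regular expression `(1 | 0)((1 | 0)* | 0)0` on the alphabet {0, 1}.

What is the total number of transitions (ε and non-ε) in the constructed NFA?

By structural recursion:
Each of the 6 symbol leaves contributes 1 transition (1 symbol, 0 ε).
  1 | 0 : 6 transitions (2 symbol, 4 ε)
  1 | 0 : 6 transitions (2 symbol, 4 ε)
  (1 | 0)* : 10 transitions (2 symbol, 8 ε)
  (1 | 0)* | 0 : 15 transitions (3 symbol, 12 ε)
  (1 | 0)((1 | 0)* | 0)0 : 22 transitions (6 symbol, 16 ε)

22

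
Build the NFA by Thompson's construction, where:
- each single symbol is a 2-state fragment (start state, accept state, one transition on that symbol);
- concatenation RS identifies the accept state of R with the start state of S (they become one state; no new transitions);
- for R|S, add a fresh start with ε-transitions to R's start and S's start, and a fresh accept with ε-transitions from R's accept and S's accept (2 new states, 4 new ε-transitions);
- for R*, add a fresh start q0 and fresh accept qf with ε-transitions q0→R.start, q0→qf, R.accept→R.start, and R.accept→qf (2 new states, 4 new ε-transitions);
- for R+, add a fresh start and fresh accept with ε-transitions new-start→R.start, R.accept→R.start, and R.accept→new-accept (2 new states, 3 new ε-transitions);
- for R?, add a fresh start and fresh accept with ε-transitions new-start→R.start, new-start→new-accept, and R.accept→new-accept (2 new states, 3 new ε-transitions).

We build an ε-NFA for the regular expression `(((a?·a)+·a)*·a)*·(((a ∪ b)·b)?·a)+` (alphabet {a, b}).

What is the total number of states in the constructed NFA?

24

Per subexpression:
Each of the 8 symbol leaves contributes a 2-state fragment.
  a? → 4 states
  a?·a → 5 states
  (a?·a)+ → 7 states
  (a?·a)+·a → 8 states
  ((a?·a)+·a)* → 10 states
  ((a?·a)+·a)*·a → 11 states
  (((a?·a)+·a)*·a)* → 13 states
  a ∪ b → 6 states
  (a ∪ b)·b → 7 states
  ((a ∪ b)·b)? → 9 states
  ((a ∪ b)·b)?·a → 10 states
  (((a ∪ b)·b)?·a)+ → 12 states
  (((a?·a)+·a)*·a)*·(((a ∪ b)·b)?·a)+ → 24 states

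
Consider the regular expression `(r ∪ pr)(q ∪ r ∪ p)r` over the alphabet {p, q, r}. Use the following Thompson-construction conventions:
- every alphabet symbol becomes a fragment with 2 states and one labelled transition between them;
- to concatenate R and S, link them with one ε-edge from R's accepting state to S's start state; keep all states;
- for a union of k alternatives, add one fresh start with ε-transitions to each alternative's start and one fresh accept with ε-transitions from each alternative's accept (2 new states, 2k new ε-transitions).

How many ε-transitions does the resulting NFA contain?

Bottom-up over the parse tree:
Each of the 7 symbol leaves contributes 0 ε-transitions.
  pr : 1 ε-transition
  r ∪ pr : 5 ε-transitions
  q ∪ r ∪ p : 6 ε-transitions
  (r ∪ pr)(q ∪ r ∪ p)r : 13 ε-transitions

13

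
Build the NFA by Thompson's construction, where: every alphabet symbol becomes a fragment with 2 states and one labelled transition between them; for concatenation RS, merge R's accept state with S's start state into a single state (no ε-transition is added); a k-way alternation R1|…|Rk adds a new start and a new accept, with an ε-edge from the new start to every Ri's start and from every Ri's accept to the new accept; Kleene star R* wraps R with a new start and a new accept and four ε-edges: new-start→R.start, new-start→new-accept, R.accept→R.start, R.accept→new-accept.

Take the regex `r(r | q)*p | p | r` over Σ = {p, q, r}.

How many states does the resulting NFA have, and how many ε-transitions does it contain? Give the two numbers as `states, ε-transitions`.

Recursing over subexpressions:
Each of the 6 symbol leaves contributes 2 states and 0 ε-transitions.
  r | q : 6 states, 4 ε-transitions
  (r | q)* : 8 states, 8 ε-transitions
  r(r | q)*p : 10 states, 8 ε-transitions
  r(r | q)*p | p | r : 16 states, 14 ε-transitions

16, 14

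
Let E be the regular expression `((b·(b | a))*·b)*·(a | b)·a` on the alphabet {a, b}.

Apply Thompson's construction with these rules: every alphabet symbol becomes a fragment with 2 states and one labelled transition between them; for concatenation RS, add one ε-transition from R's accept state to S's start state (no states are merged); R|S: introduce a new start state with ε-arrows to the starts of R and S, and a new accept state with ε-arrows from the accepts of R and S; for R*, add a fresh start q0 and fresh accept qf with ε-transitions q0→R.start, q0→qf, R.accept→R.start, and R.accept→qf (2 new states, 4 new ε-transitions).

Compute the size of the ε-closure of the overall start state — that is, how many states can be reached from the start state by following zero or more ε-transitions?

9

Let C(F) = |ε-closure(F.start)| within fragment F, and note whether F accepts ε. Symbol fragments have C = 1 and do not accept ε. Then:
  b | a — new start ε-reaches every alternative's start; none of them accept ε, so the new accept is not reached: |ε-closure| = 1 + 1 + 1 = 3
  b·(b | a) — |ε-closure| equals the left operand's closure size = 1 (its accept is not ε-reachable, so the closure stops there)
  (b·(b | a))* — new start has ε-edges to the inner start and to the new accept, so |ε-closure| = 2 + 1 = 3
  (b·(b | a))*·b — the left operand accepts ε, so the closure extends into the next operand (via the concat ε-link); |ε-closure| = 3 + 1 = 4
  ((b·(b | a))*·b)* — new start has ε-edges to the inner start and to the new accept, so |ε-closure| = 2 + 4 = 6
  a | b — |ε-closure| = 1 + 1 + 1 = 3 (the new accept is not ε-reachable since no branch accepts ε)
  ((b·(b | a))*·b)*·(a | b)·a — the left operand accepts ε, so the closure extends into the next operand (via the concat ε-link); |ε-closure| = 6 + 3 = 9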